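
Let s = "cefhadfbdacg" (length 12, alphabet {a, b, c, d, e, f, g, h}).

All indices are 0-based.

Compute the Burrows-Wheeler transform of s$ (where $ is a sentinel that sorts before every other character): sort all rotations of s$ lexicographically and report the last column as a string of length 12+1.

gdhf$abacdecf

rank  rotation       last
    0  $cefhadfbdacg  g
    1  acg$cefhadfbd  d
    2  adfbdacg$cefh  h
    3  bdacg$cefhadf  f
    4  cefhadfbdacg$  $
    5  cg$cefhadfbda  a
    6  dacg$cefhadfb  b
    7  dfbdacg$cefha  a
    8  efhadfbdacg$c  c
    9  fbdacg$cefhad  d
   10  fhadfbdacg$ce  e
   11  g$cefhadfbdac  c
   12  hadfbdacg$cef  f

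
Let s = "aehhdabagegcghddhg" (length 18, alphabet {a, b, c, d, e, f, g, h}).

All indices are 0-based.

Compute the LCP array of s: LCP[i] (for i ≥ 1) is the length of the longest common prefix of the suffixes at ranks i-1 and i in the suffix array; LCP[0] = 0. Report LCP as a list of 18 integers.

[0, 1, 1, 0, 0, 0, 1, 1, 0, 1, 0, 1, 1, 1, 0, 2, 1, 1]

rank | idx | suffix
   0 |   5 | abagegcghddhg
   1 |   0 | aehhdabagegcghddhg
   2 |   7 | agegcghddhg
   3 |   6 | bagegcghddhg
   4 |  11 | cghddhg
   5 |   4 | dabagegcghddhg
   6 |  14 | ddhg
   7 |  15 | dhg
   8 |   9 | egcghddhg
   9 |   1 | ehhdabagegcghddhg
  10 |  17 | g
  11 |  10 | gcghddhg
  12 |   8 | gegcghddhg
  13 |  12 | ghddhg
  14 |   3 | hdabagegcghddhg
  15 |  13 | hddhg
  16 |  16 | hg
  17 |   2 | hhdabagegcghddhg

SA = [5, 0, 7, 6, 11, 4, 14, 15, 9, 1, 17, 10, 8, 12, 3, 13, 16, 2]
i: (SA[i-1],SA[i]) lcp shared
  1: (5,0) 1 'a'
  2: (0,7) 1 'a'
  3: (7,6) 0 ''
  4: (6,11) 0 ''
  5: (11,4) 0 ''
  6: (4,14) 1 'd'
  7: (14,15) 1 'd'
  8: (15,9) 0 ''
  9: (9,1) 1 'e'
  10: (1,17) 0 ''
  11: (17,10) 1 'g'
  12: (10,8) 1 'g'
  13: (8,12) 1 'g'
  14: (12,3) 0 ''
  15: (3,13) 2 'hd'
  16: (13,16) 1 'h'
  17: (16,2) 1 'h'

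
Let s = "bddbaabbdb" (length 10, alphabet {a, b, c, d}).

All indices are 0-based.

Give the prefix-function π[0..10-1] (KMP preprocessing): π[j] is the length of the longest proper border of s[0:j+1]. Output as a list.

[0, 0, 0, 1, 0, 0, 1, 1, 2, 1]

π[0] = 0
j=1 s[j]='d': π[1]=0 (border '')
j=2 s[j]='d': π[2]=0 (border '')
j=3 s[j]='b': π[3]=1 (border 'b')
j=4 s[j]='a': k: 1→0; π[4]=0 (border '')
j=5 s[j]='a': π[5]=0 (border '')
j=6 s[j]='b': π[6]=1 (border 'b')
j=7 s[j]='b': k: 1→0; π[7]=1 (border 'b')
j=8 s[j]='d': π[8]=2 (border 'bd')
j=9 s[j]='b': k: 2→0; π[9]=1 (border 'b')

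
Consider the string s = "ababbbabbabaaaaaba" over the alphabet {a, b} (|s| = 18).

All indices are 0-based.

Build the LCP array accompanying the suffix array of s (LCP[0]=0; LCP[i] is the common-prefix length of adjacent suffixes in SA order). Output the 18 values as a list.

[0, 1, 4, 3, 2, 1, 3, 3, 2, 3, 0, 2, 2, 3, 4, 1, 4, 2]

rank | idx | suffix
   0 |  17 | a
   1 |  11 | aaaaaba
   2 |  12 | aaaaba
   3 |  13 | aaaba
   4 |  14 | aaba
   5 |  15 | aba
   6 |   9 | abaaaaaba
   7 |   0 | ababbbabbabaaaaaba
   8 |   6 | abbabaaaaaba
   9 |   2 | abbbabbabaaaaaba
  10 |  16 | ba
  11 |  10 | baaaaaba
  12 |   8 | babaaaaaba
  13 |   5 | babbabaaaaaba
  14 |   1 | babbbabbabaaaaaba
  15 |   7 | bbabaaaaaba
  16 |   4 | bbabbabaaaaaba
  17 |   3 | bbbabbabaaaaaba

SA = [17, 11, 12, 13, 14, 15, 9, 0, 6, 2, 16, 10, 8, 5, 1, 7, 4, 3]
i: (SA[i-1],SA[i]) lcp shared
  1: (17,11) 1 'a'
  2: (11,12) 4 'aaaa'
  3: (12,13) 3 'aaa'
  4: (13,14) 2 'aa'
  5: (14,15) 1 'a'
  6: (15,9) 3 'aba'
  7: (9,0) 3 'aba'
  8: (0,6) 2 'ab'
  9: (6,2) 3 'abb'
  10: (2,16) 0 ''
  11: (16,10) 2 'ba'
  12: (10,8) 2 'ba'
  13: (8,5) 3 'bab'
  14: (5,1) 4 'babb'
  15: (1,7) 1 'b'
  16: (7,4) 4 'bbab'
  17: (4,3) 2 'bb'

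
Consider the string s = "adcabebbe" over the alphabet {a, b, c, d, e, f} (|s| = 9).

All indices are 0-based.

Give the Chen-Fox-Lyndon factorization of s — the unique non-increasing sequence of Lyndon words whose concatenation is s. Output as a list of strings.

["adc", "abebbe"]

emit factor 1: 'adc' (i=0, period=3)
emit factor 2: 'abebbe' (i=3, period=6)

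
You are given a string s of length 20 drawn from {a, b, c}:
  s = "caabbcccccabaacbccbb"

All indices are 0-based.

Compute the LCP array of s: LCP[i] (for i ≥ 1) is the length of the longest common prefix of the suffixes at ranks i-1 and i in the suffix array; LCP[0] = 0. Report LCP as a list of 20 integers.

rank | idx | suffix
   0 |   1 | aabbcccccabaacbccbb
   1 |  12 | aacbccbb
   2 |  10 | abaacbccbb
   3 |   2 | abbcccccabaacbccbb
   4 |  13 | acbccbb
   5 |  19 | b
   6 |  11 | baacbccbb
   7 |  18 | bb
   8 |   3 | bbcccccabaacbccbb
   9 |  15 | bccbb
  10 |   4 | bcccccabaacbccbb
  11 |   0 | caabbcccccabaacbccbb
  12 |   9 | cabaacbccbb
  13 |  17 | cbb
  14 |  14 | cbccbb
  15 |   8 | ccabaacbccbb
  16 |  16 | ccbb
  17 |   7 | cccabaacbccbb
  18 |   6 | ccccabaacbccbb
  19 |   5 | cccccabaacbccbb

SA = [1, 12, 10, 2, 13, 19, 11, 18, 3, 15, 4, 0, 9, 17, 14, 8, 16, 7, 6, 5]
[i] adj suffixes → lcp
  [1] 1/12 → 2 ('aa')
  [2] 12/10 → 1 ('a')
  [3] 10/2 → 2 ('ab')
  [4] 2/13 → 1 ('a')
  [5] 13/19 → 0 ('')
  [6] 19/11 → 1 ('b')
  [7] 11/18 → 1 ('b')
  [8] 18/3 → 2 ('bb')
  [9] 3/15 → 1 ('b')
  [10] 15/4 → 3 ('bcc')
  [11] 4/0 → 0 ('')
  [12] 0/9 → 2 ('ca')
  [13] 9/17 → 1 ('c')
  [14] 17/14 → 2 ('cb')
  [15] 14/8 → 1 ('c')
  [16] 8/16 → 2 ('cc')
  [17] 16/7 → 2 ('cc')
  [18] 7/6 → 3 ('ccc')
  [19] 6/5 → 4 ('cccc')

[0, 2, 1, 2, 1, 0, 1, 1, 2, 1, 3, 0, 2, 1, 2, 1, 2, 2, 3, 4]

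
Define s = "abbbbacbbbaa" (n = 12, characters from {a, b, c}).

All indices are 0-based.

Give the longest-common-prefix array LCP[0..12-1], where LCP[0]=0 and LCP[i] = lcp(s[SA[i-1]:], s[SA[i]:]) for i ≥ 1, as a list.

rank→(start, suffix):
  0 → (11, 'a')
  1 → (10, 'aa')
  2 → (0, 'abbbbacbbbaa')
  3 → (5, 'acbbbaa')
  4 → (9, 'baa')
  5 → (4, 'bacbbbaa')
  6 → (8, 'bbaa')
  7 → (3, 'bbacbbbaa')
  8 → (7, 'bbbaa')
  9 → (2, 'bbbacbbbaa')
  10 → (1, 'bbbbacbbbaa')
  11 → (6, 'cbbbaa')

SA = [11, 10, 0, 5, 9, 4, 8, 3, 7, 2, 1, 6]
rank  pair      lcp
   1  s[11:],s[10:]  1  'a'
   2  s[10:],s[0:]  1  'a'
   3  s[0:],s[5:]  1  'a'
   4  s[5:],s[9:]  0  ''
   5  s[9:],s[4:]  2  'ba'
   6  s[4:],s[8:]  1  'b'
   7  s[8:],s[3:]  3  'bba'
   8  s[3:],s[7:]  2  'bb'
   9  s[7:],s[2:]  4  'bbba'
  10  s[2:],s[1:]  3  'bbb'
  11  s[1:],s[6:]  0  ''

[0, 1, 1, 1, 0, 2, 1, 3, 2, 4, 3, 0]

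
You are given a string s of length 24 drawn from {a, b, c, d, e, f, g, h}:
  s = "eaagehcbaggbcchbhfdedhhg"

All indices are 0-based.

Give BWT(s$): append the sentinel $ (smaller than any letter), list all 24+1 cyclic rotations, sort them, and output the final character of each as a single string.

geabcghhbcfe$dghhgaacebhd

rank  rotation                   last
    0  $eaagehcbaggbcchbhfdedhhg  g
    1  aagehcbaggbcchbhfdedhhg$e  e
    2  agehcbaggbcchbhfdedhhg$ea  a
    3  aggbcchbhfdedhhg$eaagehcb  b
    4  baggbcchbhfdedhhg$eaagehc  c
    5  bcchbhfdedhhg$eaagehcbagg  g
    6  bhfdedhhg$eaagehcbaggbcch  h
    7  cbaggbcchbhfdedhhg$eaageh  h
    8  cchbhfdedhhg$eaagehcbaggb  b
    9  chbhfdedhhg$eaagehcbaggbc  c
   10  dedhhg$eaagehcbaggbcchbhf  f
   11  dhhg$eaagehcbaggbcchbhfde  e
   12  eaagehcbaggbcchbhfdedhhg$  $
   13  edhhg$eaagehcbaggbcchbhfd  d
   14  ehcbaggbcchbhfdedhhg$eaag  g
   15  fdedhhg$eaagehcbaggbcchbh  h
   16  g$eaagehcbaggbcchbhfdedhh  h
   17  gbcchbhfdedhhg$eaagehcbag  g
   18  gehcbaggbcchbhfdedhhg$eaa  a
   19  ggbcchbhfdedhhg$eaagehcba  a
   20  hbhfdedhhg$eaagehcbaggbcc  c
   21  hcbaggbcchbhfdedhhg$eaage  e
   22  hfdedhhg$eaagehcbaggbcchb  b
   23  hg$eaagehcbaggbcchbhfdedh  h
   24  hhg$eaagehcbaggbcchbhfded  d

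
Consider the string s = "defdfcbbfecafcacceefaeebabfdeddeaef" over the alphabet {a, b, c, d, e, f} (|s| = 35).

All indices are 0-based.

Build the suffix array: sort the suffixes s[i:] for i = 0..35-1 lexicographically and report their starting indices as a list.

rank→(start, suffix):
  0 → (24, 'abfdeddeaef')
  1 → (14, 'acceefaeebabfdeddeaef')
  2 → (20, 'aeebabfdeddeaef')
  3 → (32, 'aef')
  4 → (11, 'afcacceefaeebabfdeddeaef')
  5 → (23, 'babfdeddeaef')
  6 → (6, 'bbfecafcacceefaeebabfdeddeaef')
  7 → (25, 'bfdeddeaef')
  8 → (7, 'bfecafcacceefaeebabfdeddeaef')
  9 → (13, 'cacceefaeebabfdeddeaef')
  10 → (10, 'cafcacceefaeebabfdeddeaef')
  11 → (5, 'cbbfecafcacceefaeebabfdeddeaef')
  12 → (15, 'cceefaeebabfdeddeaef')
  13 → (16, 'ceefaeebabfdeddeaef')
  14 → (29, 'ddeaef')
  15 → (30, 'deaef')
  16 → (27, 'deddeaef')
  17 → (0, 'defdfcbbfecafcacceefaeebabfdeddeaef')
  18 → (3, 'dfcbbfecafcacceefaeebabfdeddeaef')
  19 → (31, 'eaef')
  20 → (22, 'ebabfdeddeaef')
  21 → (9, 'ecafcacceefaeebabfdeddeaef')
  22 → (28, 'eddeaef')
  23 → (21, 'eebabfdeddeaef')
  24 → (17, 'eefaeebabfdeddeaef')
  25 → (33, 'ef')
  26 → (18, 'efaeebabfdeddeaef')
  27 → (1, 'efdfcbbfecafcacceefaeebabfdeddeaef')
  28 → (34, 'f')
  29 → (19, 'faeebabfdeddeaef')
  30 → (12, 'fcacceefaeebabfdeddeaef')
  31 → (4, 'fcbbfecafcacceefaeebabfdeddeaef')
  32 → (26, 'fdeddeaef')
  33 → (2, 'fdfcbbfecafcacceefaeebabfdeddeaef')
  34 → (8, 'fecafcacceefaeebabfdeddeaef')

[24, 14, 20, 32, 11, 23, 6, 25, 7, 13, 10, 5, 15, 16, 29, 30, 27, 0, 3, 31, 22, 9, 28, 21, 17, 33, 18, 1, 34, 19, 12, 4, 26, 2, 8]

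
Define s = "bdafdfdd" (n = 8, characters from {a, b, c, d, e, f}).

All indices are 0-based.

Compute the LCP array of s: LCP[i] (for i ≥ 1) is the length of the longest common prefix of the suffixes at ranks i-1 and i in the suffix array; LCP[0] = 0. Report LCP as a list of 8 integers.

rank→(start, suffix):
  0 → (2, 'afdfdd')
  1 → (0, 'bdafdfdd')
  2 → (7, 'd')
  3 → (1, 'dafdfdd')
  4 → (6, 'dd')
  5 → (4, 'dfdd')
  6 → (5, 'fdd')
  7 → (3, 'fdfdd')

SA = [2, 0, 7, 1, 6, 4, 5, 3]
[i] adj suffixes → lcp
  [1] 2/0 → 0 ('')
  [2] 0/7 → 0 ('')
  [3] 7/1 → 1 ('d')
  [4] 1/6 → 1 ('d')
  [5] 6/4 → 1 ('d')
  [6] 4/5 → 0 ('')
  [7] 5/3 → 2 ('fd')

[0, 0, 0, 1, 1, 1, 0, 2]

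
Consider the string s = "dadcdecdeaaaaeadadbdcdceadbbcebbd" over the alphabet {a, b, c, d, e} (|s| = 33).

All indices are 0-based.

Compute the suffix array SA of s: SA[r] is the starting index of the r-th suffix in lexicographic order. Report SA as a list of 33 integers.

[9, 10, 11, 14, 24, 16, 1, 12, 26, 30, 27, 31, 18, 20, 6, 3, 22, 28, 32, 15, 0, 25, 17, 19, 2, 21, 7, 4, 8, 13, 23, 29, 5]

sorted suffixes:
  #0 SA[0]=9  'aaaaeadadbdcdceadbbcebbd'
  #1 SA[1]=10  'aaaeadadbdcdceadbbcebbd'
  #2 SA[2]=11  'aaeadadbdcdceadbbcebbd'
  #3 SA[3]=14  'adadbdcdceadbbcebbd'
  #4 SA[4]=24  'adbbcebbd'
  #5 SA[5]=16  'adbdcdceadbbcebbd'
  #6 SA[6]=1  'adcdecdeaaaaeadadbdcdceadbbcebbd'
  #7 SA[7]=12  'aeadadbdcdceadbbcebbd'
  #8 SA[8]=26  'bbcebbd'
  #9 SA[9]=30  'bbd'
  #10 SA[10]=27  'bcebbd'
  #11 SA[11]=31  'bd'
  #12 SA[12]=18  'bdcdceadbbcebbd'
  #13 SA[13]=20  'cdceadbbcebbd'
  #14 SA[14]=6  'cdeaaaaeadadbdcdceadbbcebbd'
  #15 SA[15]=3  'cdecdeaaaaeadadbdcdceadbbcebbd'
  #16 SA[16]=22  'ceadbbcebbd'
  #17 SA[17]=28  'cebbd'
  #18 SA[18]=32  'd'
  #19 SA[19]=15  'dadbdcdceadbbcebbd'
  #20 SA[20]=0  'dadcdecdeaaaaeadadbdcdceadbbcebbd'
  #21 SA[21]=25  'dbbcebbd'
  #22 SA[22]=17  'dbdcdceadbbcebbd'
  #23 SA[23]=19  'dcdceadbbcebbd'
  #24 SA[24]=2  'dcdecdeaaaaeadadbdcdceadbbcebbd'
  #25 SA[25]=21  'dceadbbcebbd'
  #26 SA[26]=7  'deaaaaeadadbdcdceadbbcebbd'
  #27 SA[27]=4  'decdeaaaaeadadbdcdceadbbcebbd'
  #28 SA[28]=8  'eaaaaeadadbdcdceadbbcebbd'
  #29 SA[29]=13  'eadadbdcdceadbbcebbd'
  #30 SA[30]=23  'eadbbcebbd'
  #31 SA[31]=29  'ebbd'
  #32 SA[32]=5  'ecdeaaaaeadadbdcdceadbbcebbd'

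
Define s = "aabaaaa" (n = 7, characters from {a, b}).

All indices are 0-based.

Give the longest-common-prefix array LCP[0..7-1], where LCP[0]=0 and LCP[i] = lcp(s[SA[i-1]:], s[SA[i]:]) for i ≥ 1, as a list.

rank→(start, suffix):
  0 → (6, 'a')
  1 → (5, 'aa')
  2 → (4, 'aaa')
  3 → (3, 'aaaa')
  4 → (0, 'aabaaaa')
  5 → (1, 'abaaaa')
  6 → (2, 'baaaa')

SA = [6, 5, 4, 3, 0, 1, 2]
rank  pair      lcp
   1  s[6:],s[5:]  1  'a'
   2  s[5:],s[4:]  2  'aa'
   3  s[4:],s[3:]  3  'aaa'
   4  s[3:],s[0:]  2  'aa'
   5  s[0:],s[1:]  1  'a'
   6  s[1:],s[2:]  0  ''

[0, 1, 2, 3, 2, 1, 0]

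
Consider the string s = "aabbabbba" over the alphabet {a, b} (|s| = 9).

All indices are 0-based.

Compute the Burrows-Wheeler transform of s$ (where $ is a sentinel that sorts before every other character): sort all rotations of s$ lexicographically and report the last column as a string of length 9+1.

rank  rotation    last
    0  $aabbabbba  a
    1  a$aabbabbb  b
    2  aabbabbba$  $
    3  abbabbba$a  a
    4  abbba$aabb  b
    5  ba$aabbabb  b
    6  babbba$aab  b
    7  bba$aabbab  b
    8  bbabbba$aa  a
    9  bbba$aabba  a

ab$abbbbaa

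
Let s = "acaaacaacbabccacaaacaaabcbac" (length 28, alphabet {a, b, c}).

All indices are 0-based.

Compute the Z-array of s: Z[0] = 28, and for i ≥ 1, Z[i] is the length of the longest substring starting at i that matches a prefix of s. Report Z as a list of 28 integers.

Z[0]=28
i=1: outside box; Z[1]=0
i=2: outside box; Z[2]=1 grow→box=[2,3)
i=3: outside box; Z[3]=1 grow→box=[3,4)
i=4: outside box; Z[4]=4 grow→box=[4,8)
i=5: min(r-i=3, Z[1]=0)=0; Z[5]=0
i=6: min(r-i=2, Z[2]=1)=1; Z[6]=1
i=7: min(r-i=1, Z[3]=1)=1; Z[7]=2 grow→box=[7,9)
i=8: min(r-i=1, Z[1]=0)=0; Z[8]=0
i=9: outside box; Z[9]=0
i=10: outside box; Z[10]=1 grow→box=[10,11)
i=11: outside box; Z[11]=0
i=12: outside box; Z[12]=0
i=13: outside box; Z[13]=0
i=14: outside box; Z[14]=8 grow→box=[14,22)
i=15: min(r-i=7, Z[1]=0)=0; Z[15]=0
i=16: min(r-i=6, Z[2]=1)=1; Z[16]=1
i=17: min(r-i=5, Z[3]=1)=1; Z[17]=1
i=18: min(r-i=4, Z[4]=4)=4; Z[18]=5 grow→box=[18,23)
i=19: min(r-i=4, Z[1]=0)=0; Z[19]=0
i=20: min(r-i=3, Z[2]=1)=1; Z[20]=1
i=21: min(r-i=2, Z[3]=1)=1; Z[21]=1
i=22: min(r-i=1, Z[4]=4)=1; Z[22]=1
i=23: outside box; Z[23]=0
i=24: outside box; Z[24]=0
i=25: outside box; Z[25]=0
i=26: outside box; Z[26]=2 grow→box=[26,28)
i=27: min(r-i=1, Z[1]=0)=0; Z[27]=0

[28, 0, 1, 1, 4, 0, 1, 2, 0, 0, 1, 0, 0, 0, 8, 0, 1, 1, 5, 0, 1, 1, 1, 0, 0, 0, 2, 0]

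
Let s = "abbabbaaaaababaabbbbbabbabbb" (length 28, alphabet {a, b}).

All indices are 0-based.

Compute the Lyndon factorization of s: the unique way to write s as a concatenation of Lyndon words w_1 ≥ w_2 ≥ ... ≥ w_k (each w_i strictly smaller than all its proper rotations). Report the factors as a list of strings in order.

["abb", "abb", "aaaaababaabbbbbabbabbb"]

emit factor 1: 'abb' (i=0, period=3)
emit factor 2: 'abb' (i=3, period=3)
emit factor 3: 'aaaaababaabbbbbabbabbb' (i=6, period=22)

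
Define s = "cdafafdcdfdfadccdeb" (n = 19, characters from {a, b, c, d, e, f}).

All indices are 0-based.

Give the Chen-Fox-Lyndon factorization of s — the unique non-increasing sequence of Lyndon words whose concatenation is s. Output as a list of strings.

["cd", "afafdcdfdf", "adccdeb"]

emit factor 1: 'cd' (i=0, period=2)
emit factor 2: 'afafdcdfdf' (i=2, period=10)
emit factor 3: 'adccdeb' (i=12, period=7)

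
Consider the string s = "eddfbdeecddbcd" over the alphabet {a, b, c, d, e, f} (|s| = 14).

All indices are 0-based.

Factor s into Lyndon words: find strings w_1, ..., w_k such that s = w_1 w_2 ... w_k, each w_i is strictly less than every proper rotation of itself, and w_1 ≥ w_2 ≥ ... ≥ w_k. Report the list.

["e", "ddf", "bdeecdd", "bcd"]

emit factor 1: 'e' (i=0, period=1)
emit factor 2: 'ddf' (i=1, period=3)
emit factor 3: 'bdeecdd' (i=4, period=7)
emit factor 4: 'bcd' (i=11, period=3)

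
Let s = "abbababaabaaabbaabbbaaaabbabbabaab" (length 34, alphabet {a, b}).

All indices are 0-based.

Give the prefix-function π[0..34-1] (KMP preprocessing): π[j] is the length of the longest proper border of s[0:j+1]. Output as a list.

π[0] = 0
j=1 s[j]='b': π[1]=0 (border '')
j=2 s[j]='b': π[2]=0 (border '')
j=3 s[j]='a': π[3]=1 (border 'a')
j=4 s[j]='b': π[4]=2 (border 'ab')
j=5 s[j]='a': k: 2→0; π[5]=1 (border 'a')
j=6 s[j]='b': π[6]=2 (border 'ab')
j=7 s[j]='a': k: 2→0; π[7]=1 (border 'a')
j=8 s[j]='a': k: 1→0; π[8]=1 (border 'a')
j=9 s[j]='b': π[9]=2 (border 'ab')
j=10 s[j]='a': k: 2→0; π[10]=1 (border 'a')
j=11 s[j]='a': k: 1→0; π[11]=1 (border 'a')
j=12 s[j]='a': k: 1→0; π[12]=1 (border 'a')
j=13 s[j]='b': π[13]=2 (border 'ab')
j=14 s[j]='b': π[14]=3 (border 'abb')
j=15 s[j]='a': π[15]=4 (border 'abba')
j=16 s[j]='a': k: 4→1→0; π[16]=1 (border 'a')
j=17 s[j]='b': π[17]=2 (border 'ab')
j=18 s[j]='b': π[18]=3 (border 'abb')
j=19 s[j]='b': k: 3→0; π[19]=0 (border '')
j=20 s[j]='a': π[20]=1 (border 'a')
j=21 s[j]='a': k: 1→0; π[21]=1 (border 'a')
j=22 s[j]='a': k: 1→0; π[22]=1 (border 'a')
j=23 s[j]='a': k: 1→0; π[23]=1 (border 'a')
j=24 s[j]='b': π[24]=2 (border 'ab')
j=25 s[j]='b': π[25]=3 (border 'abb')
j=26 s[j]='a': π[26]=4 (border 'abba')
j=27 s[j]='b': π[27]=5 (border 'abbab')
j=28 s[j]='b': k: 5→2; π[28]=3 (border 'abb')
j=29 s[j]='a': π[29]=4 (border 'abba')
j=30 s[j]='b': π[30]=5 (border 'abbab')
j=31 s[j]='a': π[31]=6 (border 'abbaba')
j=32 s[j]='a': k: 6→1→0; π[32]=1 (border 'a')
j=33 s[j]='b': π[33]=2 (border 'ab')

[0, 0, 0, 1, 2, 1, 2, 1, 1, 2, 1, 1, 1, 2, 3, 4, 1, 2, 3, 0, 1, 1, 1, 1, 2, 3, 4, 5, 3, 4, 5, 6, 1, 2]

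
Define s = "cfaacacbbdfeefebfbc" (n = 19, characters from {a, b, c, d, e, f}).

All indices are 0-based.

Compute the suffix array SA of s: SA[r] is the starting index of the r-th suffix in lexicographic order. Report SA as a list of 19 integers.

[2, 3, 5, 7, 17, 8, 15, 18, 4, 6, 0, 9, 14, 11, 12, 1, 16, 13, 10]

rank→(start, suffix):
  0 → (2, 'aacacbbdfeefebfbc')
  1 → (3, 'acacbbdfeefebfbc')
  2 → (5, 'acbbdfeefebfbc')
  3 → (7, 'bbdfeefebfbc')
  4 → (17, 'bc')
  5 → (8, 'bdfeefebfbc')
  6 → (15, 'bfbc')
  7 → (18, 'c')
  8 → (4, 'cacbbdfeefebfbc')
  9 → (6, 'cbbdfeefebfbc')
  10 → (0, 'cfaacacbbdfeefebfbc')
  11 → (9, 'dfeefebfbc')
  12 → (14, 'ebfbc')
  13 → (11, 'eefebfbc')
  14 → (12, 'efebfbc')
  15 → (1, 'faacacbbdfeefebfbc')
  16 → (16, 'fbc')
  17 → (13, 'febfbc')
  18 → (10, 'feefebfbc')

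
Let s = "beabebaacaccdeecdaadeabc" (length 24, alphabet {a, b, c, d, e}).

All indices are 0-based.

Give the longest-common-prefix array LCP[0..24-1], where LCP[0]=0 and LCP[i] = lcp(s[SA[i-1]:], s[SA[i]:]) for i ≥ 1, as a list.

[0, 2, 1, 2, 1, 2, 1, 0, 1, 1, 2, 0, 1, 1, 1, 2, 0, 1, 2, 0, 3, 1, 1, 1]

sorted suffixes:
  #0 SA[0]=6  'aacaccdeecdaadeabc'
  #1 SA[1]=17  'aadeabc'
  #2 SA[2]=21  'abc'
  #3 SA[3]=2  'abebaacaccdeecdaadeabc'
  #4 SA[4]=7  'acaccdeecdaadeabc'
  #5 SA[5]=9  'accdeecdaadeabc'
  #6 SA[6]=18  'adeabc'
  #7 SA[7]=5  'baacaccdeecdaadeabc'
  #8 SA[8]=22  'bc'
  #9 SA[9]=0  'beabebaacaccdeecdaadeabc'
  #10 SA[10]=3  'bebaacaccdeecdaadeabc'
  #11 SA[11]=23  'c'
  #12 SA[12]=8  'caccdeecdaadeabc'
  #13 SA[13]=10  'ccdeecdaadeabc'
  #14 SA[14]=15  'cdaadeabc'
  #15 SA[15]=11  'cdeecdaadeabc'
  #16 SA[16]=16  'daadeabc'
  #17 SA[17]=19  'deabc'
  #18 SA[18]=12  'deecdaadeabc'
  #19 SA[19]=20  'eabc'
  #20 SA[20]=1  'eabebaacaccdeecdaadeabc'
  #21 SA[21]=4  'ebaacaccdeecdaadeabc'
  #22 SA[22]=14  'ecdaadeabc'
  #23 SA[23]=13  'eecdaadeabc'

SA = [6, 17, 21, 2, 7, 9, 18, 5, 22, 0, 3, 23, 8, 10, 15, 11, 16, 19, 12, 20, 1, 4, 14, 13]
i: (SA[i-1],SA[i]) lcp shared
  1: (6,17) 2 'aa'
  2: (17,21) 1 'a'
  3: (21,2) 2 'ab'
  4: (2,7) 1 'a'
  5: (7,9) 2 'ac'
  6: (9,18) 1 'a'
  7: (18,5) 0 ''
  8: (5,22) 1 'b'
  9: (22,0) 1 'b'
  10: (0,3) 2 'be'
  11: (3,23) 0 ''
  12: (23,8) 1 'c'
  13: (8,10) 1 'c'
  14: (10,15) 1 'c'
  15: (15,11) 2 'cd'
  16: (11,16) 0 ''
  17: (16,19) 1 'd'
  18: (19,12) 2 'de'
  19: (12,20) 0 ''
  20: (20,1) 3 'eab'
  21: (1,4) 1 'e'
  22: (4,14) 1 'e'
  23: (14,13) 1 'e'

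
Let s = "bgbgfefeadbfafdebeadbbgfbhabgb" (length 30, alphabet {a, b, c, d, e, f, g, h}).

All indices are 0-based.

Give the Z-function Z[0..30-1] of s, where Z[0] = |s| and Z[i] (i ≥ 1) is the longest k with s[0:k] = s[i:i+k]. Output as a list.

Z[0]=30
i=1: fresh scan; Z[1]=0
i=2: fresh scan; Z[2]=2 scan→box=[2,4)
i=3: min(r-i=1, Z[1]=0)=0; Z[3]=0
i=4: fresh scan; Z[4]=0
i=5: fresh scan; Z[5]=0
i=6: fresh scan; Z[6]=0
i=7: fresh scan; Z[7]=0
i=8: fresh scan; Z[8]=0
i=9: fresh scan; Z[9]=0
i=10: fresh scan; Z[10]=1 scan→box=[10,11)
i=11: fresh scan; Z[11]=0
i=12: fresh scan; Z[12]=0
i=13: fresh scan; Z[13]=0
i=14: fresh scan; Z[14]=0
i=15: fresh scan; Z[15]=0
i=16: fresh scan; Z[16]=1 scan→box=[16,17)
i=17: fresh scan; Z[17]=0
i=18: fresh scan; Z[18]=0
i=19: fresh scan; Z[19]=0
i=20: fresh scan; Z[20]=1 scan→box=[20,21)
i=21: fresh scan; Z[21]=2 scan→box=[21,23)
i=22: min(r-i=1, Z[1]=0)=0; Z[22]=0
i=23: fresh scan; Z[23]=0
i=24: fresh scan; Z[24]=1 scan→box=[24,25)
i=25: fresh scan; Z[25]=0
i=26: fresh scan; Z[26]=0
i=27: fresh scan; Z[27]=3 scan→box=[27,30)
i=28: min(r-i=2, Z[1]=0)=0; Z[28]=0
i=29: min(r-i=1, Z[2]=2)=1; Z[29]=1

[30, 0, 2, 0, 0, 0, 0, 0, 0, 0, 1, 0, 0, 0, 0, 0, 1, 0, 0, 0, 1, 2, 0, 0, 1, 0, 0, 3, 0, 1]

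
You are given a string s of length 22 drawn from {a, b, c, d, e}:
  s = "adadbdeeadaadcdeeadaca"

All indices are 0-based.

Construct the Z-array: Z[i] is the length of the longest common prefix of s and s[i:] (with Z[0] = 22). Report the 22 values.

[22, 0, 2, 0, 0, 0, 0, 0, 3, 0, 1, 2, 0, 0, 0, 0, 0, 3, 0, 1, 0, 1]

Z[0]=22
i=1: i≥r, start 0; Z[1]=0
i=2: i≥r, start 0; Z[2]=2 extend→box=[2,4)
i=3: min(r-i=1, Z[1]=0)=0; Z[3]=0
i=4: i≥r, start 0; Z[4]=0
i=5: i≥r, start 0; Z[5]=0
i=6: i≥r, start 0; Z[6]=0
i=7: i≥r, start 0; Z[7]=0
i=8: i≥r, start 0; Z[8]=3 extend→box=[8,11)
i=9: min(r-i=2, Z[1]=0)=0; Z[9]=0
i=10: min(r-i=1, Z[2]=2)=1; Z[10]=1
i=11: i≥r, start 0; Z[11]=2 extend→box=[11,13)
i=12: min(r-i=1, Z[1]=0)=0; Z[12]=0
i=13: i≥r, start 0; Z[13]=0
i=14: i≥r, start 0; Z[14]=0
i=15: i≥r, start 0; Z[15]=0
i=16: i≥r, start 0; Z[16]=0
i=17: i≥r, start 0; Z[17]=3 extend→box=[17,20)
i=18: min(r-i=2, Z[1]=0)=0; Z[18]=0
i=19: min(r-i=1, Z[2]=2)=1; Z[19]=1
i=20: i≥r, start 0; Z[20]=0
i=21: i≥r, start 0; Z[21]=1 extend→box=[21,22)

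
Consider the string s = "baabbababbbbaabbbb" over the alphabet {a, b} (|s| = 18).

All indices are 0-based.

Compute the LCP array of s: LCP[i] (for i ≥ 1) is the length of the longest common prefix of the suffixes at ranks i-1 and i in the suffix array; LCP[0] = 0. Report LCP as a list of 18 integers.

rank→(start, suffix):
  0 → (1, 'aabbababbbbaabbbb')
  1 → (12, 'aabbbb')
  2 → (5, 'ababbbbaabbbb')
  3 → (2, 'abbababbbbaabbbb')
  4 → (13, 'abbbb')
  5 → (7, 'abbbbaabbbb')
  6 → (17, 'b')
  7 → (0, 'baabbababbbbaabbbb')
  8 → (11, 'baabbbb')
  9 → (4, 'bababbbbaabbbb')
  10 → (6, 'babbbbaabbbb')
  11 → (16, 'bb')
  12 → (10, 'bbaabbbb')
  13 → (3, 'bbababbbbaabbbb')
  14 → (15, 'bbb')
  15 → (9, 'bbbaabbbb')
  16 → (14, 'bbbb')
  17 → (8, 'bbbbaabbbb')

SA = [1, 12, 5, 2, 13, 7, 17, 0, 11, 4, 6, 16, 10, 3, 15, 9, 14, 8]
i: (SA[i-1],SA[i]) lcp shared
  1: (1,12) 4 'aabb'
  2: (12,5) 1 'a'
  3: (5,2) 2 'ab'
  4: (2,13) 3 'abb'
  5: (13,7) 5 'abbbb'
  6: (7,17) 0 ''
  7: (17,0) 1 'b'
  8: (0,11) 5 'baabb'
  9: (11,4) 2 'ba'
  10: (4,6) 3 'bab'
  11: (6,16) 1 'b'
  12: (16,10) 2 'bb'
  13: (10,3) 3 'bba'
  14: (3,15) 2 'bb'
  15: (15,9) 3 'bbb'
  16: (9,14) 3 'bbb'
  17: (14,8) 4 'bbbb'

[0, 4, 1, 2, 3, 5, 0, 1, 5, 2, 3, 1, 2, 3, 2, 3, 3, 4]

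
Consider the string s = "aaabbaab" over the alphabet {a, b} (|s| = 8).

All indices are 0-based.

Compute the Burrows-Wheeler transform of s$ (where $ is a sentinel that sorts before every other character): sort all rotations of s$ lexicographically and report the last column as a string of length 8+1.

rank  rotation   last
    0  $aaabbaab  b
    1  aaabbaab$  $
    2  aab$aaabb  b
    3  aabbaab$a  a
    4  ab$aaabba  a
    5  abbaab$aa  a
    6  b$aaabbaa  a
    7  baab$aaab  b
    8  bbaab$aaa  a

b$baaaaba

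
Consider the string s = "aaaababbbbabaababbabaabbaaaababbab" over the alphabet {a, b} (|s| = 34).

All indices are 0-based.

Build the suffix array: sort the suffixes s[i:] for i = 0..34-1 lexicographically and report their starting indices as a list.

rank | idx | suffix
   0 |  24 | aaaababbab
   1 |   0 | aaaababbbbabaababbabaabbaaaababbab
   2 |  25 | aaababbab
   3 |   1 | aaababbbbabaababbabaabbaaaababbab
   4 |  26 | aababbab
   5 |  12 | aababbabaabbaaaababbab
   6 |   2 | aababbbbabaababbabaabbaaaababbab
   7 |  20 | aabbaaaababbab
   8 |  32 | ab
   9 |  10 | abaababbabaabbaaaababbab
  10 |  18 | abaabbaaaababbab
  11 |  27 | ababbab
  12 |  13 | ababbabaabbaaaababbab
  13 |   3 | ababbbbabaababbabaabbaaaababbab
  14 |  21 | abbaaaababbab
  15 |  29 | abbab
  16 |  15 | abbabaabbaaaababbab
  17 |   5 | abbbbabaababbabaabbaaaababbab
  18 |  33 | b
  19 |  23 | baaaababbab
  20 |  11 | baababbabaabbaaaababbab
  21 |  19 | baabbaaaababbab
  22 |  31 | bab
  23 |   9 | babaababbabaabbaaaababbab
  24 |  17 | babaabbaaaababbab
  25 |  28 | babbab
  26 |  14 | babbabaabbaaaababbab
  27 |   4 | babbbbabaababbabaabbaaaababbab
  28 |  22 | bbaaaababbab
  29 |  30 | bbab
  30 |   8 | bbabaababbabaabbaaaababbab
  31 |  16 | bbabaabbaaaababbab
  32 |   7 | bbbabaababbabaabbaaaababbab
  33 |   6 | bbbbabaababbabaabbaaaababbab

[24, 0, 25, 1, 26, 12, 2, 20, 32, 10, 18, 27, 13, 3, 21, 29, 15, 5, 33, 23, 11, 19, 31, 9, 17, 28, 14, 4, 22, 30, 8, 16, 7, 6]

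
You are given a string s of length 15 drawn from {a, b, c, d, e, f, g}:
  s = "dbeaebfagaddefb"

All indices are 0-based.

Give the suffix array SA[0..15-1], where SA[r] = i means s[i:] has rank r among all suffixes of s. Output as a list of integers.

rank→(start, suffix):
  0 → (9, 'addefb')
  1 → (3, 'aebfagaddefb')
  2 → (7, 'agaddefb')
  3 → (14, 'b')
  4 → (1, 'beaebfagaddefb')
  5 → (5, 'bfagaddefb')
  6 → (0, 'dbeaebfagaddefb')
  7 → (10, 'ddefb')
  8 → (11, 'defb')
  9 → (2, 'eaebfagaddefb')
  10 → (4, 'ebfagaddefb')
  11 → (12, 'efb')
  12 → (6, 'fagaddefb')
  13 → (13, 'fb')
  14 → (8, 'gaddefb')

[9, 3, 7, 14, 1, 5, 0, 10, 11, 2, 4, 12, 6, 13, 8]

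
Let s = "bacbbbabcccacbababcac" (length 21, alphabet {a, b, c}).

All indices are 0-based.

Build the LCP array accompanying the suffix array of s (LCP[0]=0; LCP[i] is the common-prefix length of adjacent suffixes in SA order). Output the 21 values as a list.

sorted suffixes:
  #0 SA[0]=14  'ababcac'
  #1 SA[1]=16  'abcac'
  #2 SA[2]=6  'abcccacbababcac'
  #3 SA[3]=19  'ac'
  #4 SA[4]=11  'acbababcac'
  #5 SA[5]=1  'acbbbabcccacbababcac'
  #6 SA[6]=13  'bababcac'
  #7 SA[7]=15  'babcac'
  #8 SA[8]=5  'babcccacbababcac'
  #9 SA[9]=0  'bacbbbabcccacbababcac'
  #10 SA[10]=4  'bbabcccacbababcac'
  #11 SA[11]=3  'bbbabcccacbababcac'
  #12 SA[12]=17  'bcac'
  #13 SA[13]=7  'bcccacbababcac'
  #14 SA[14]=20  'c'
  #15 SA[15]=18  'cac'
  #16 SA[16]=10  'cacbababcac'
  #17 SA[17]=12  'cbababcac'
  #18 SA[18]=2  'cbbbabcccacbababcac'
  #19 SA[19]=9  'ccacbababcac'
  #20 SA[20]=8  'cccacbababcac'

SA = [14, 16, 6, 19, 11, 1, 13, 15, 5, 0, 4, 3, 17, 7, 20, 18, 10, 12, 2, 9, 8]
i: (SA[i-1],SA[i]) lcp shared
  1: (14,16) 2 'ab'
  2: (16,6) 3 'abc'
  3: (6,19) 1 'a'
  4: (19,11) 2 'ac'
  5: (11,1) 3 'acb'
  6: (1,13) 0 ''
  7: (13,15) 3 'bab'
  8: (15,5) 4 'babc'
  9: (5,0) 2 'ba'
  10: (0,4) 1 'b'
  11: (4,3) 2 'bb'
  12: (3,17) 1 'b'
  13: (17,7) 2 'bc'
  14: (7,20) 0 ''
  15: (20,18) 1 'c'
  16: (18,10) 3 'cac'
  17: (10,12) 1 'c'
  18: (12,2) 2 'cb'
  19: (2,9) 1 'c'
  20: (9,8) 2 'cc'

[0, 2, 3, 1, 2, 3, 0, 3, 4, 2, 1, 2, 1, 2, 0, 1, 3, 1, 2, 1, 2]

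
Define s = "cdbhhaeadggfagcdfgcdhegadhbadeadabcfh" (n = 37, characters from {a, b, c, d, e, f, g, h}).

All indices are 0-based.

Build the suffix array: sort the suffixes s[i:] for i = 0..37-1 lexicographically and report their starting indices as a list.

rank→(start, suffix):
  0 → (32, 'abcfh')
  1 → (30, 'adabcfh')
  2 → (27, 'adeadabcfh')
  3 → (7, 'adggfagcdfgcdhegadhbadeadabcfh')
  4 → (23, 'adhbadeadabcfh')
  5 → (5, 'aeadggfagcdfgcdhegadhbadeadabcfh')
  6 → (12, 'agcdfgcdhegadhbadeadabcfh')
  7 → (26, 'badeadabcfh')
  8 → (33, 'bcfh')
  9 → (2, 'bhhaeadggfagcdfgcdhegadhbadeadabcfh')
  10 → (0, 'cdbhhaeadggfagcdfgcdhegadhbadeadabcfh')
  11 → (14, 'cdfgcdhegadhbadeadabcfh')
  12 → (18, 'cdhegadhbadeadabcfh')
  13 → (34, 'cfh')
  14 → (31, 'dabcfh')
  15 → (1, 'dbhhaeadggfagcdfgcdhegadhbadeadabcfh')
  16 → (28, 'deadabcfh')
  17 → (15, 'dfgcdhegadhbadeadabcfh')
  18 → (8, 'dggfagcdfgcdhegadhbadeadabcfh')
  19 → (24, 'dhbadeadabcfh')
  20 → (19, 'dhegadhbadeadabcfh')
  21 → (29, 'eadabcfh')
  22 → (6, 'eadggfagcdfgcdhegadhbadeadabcfh')
  23 → (21, 'egadhbadeadabcfh')
  24 → (11, 'fagcdfgcdhegadhbadeadabcfh')
  25 → (16, 'fgcdhegadhbadeadabcfh')
  26 → (35, 'fh')
  27 → (22, 'gadhbadeadabcfh')
  28 → (13, 'gcdfgcdhegadhbadeadabcfh')
  29 → (17, 'gcdhegadhbadeadabcfh')
  30 → (10, 'gfagcdfgcdhegadhbadeadabcfh')
  31 → (9, 'ggfagcdfgcdhegadhbadeadabcfh')
  32 → (36, 'h')
  33 → (4, 'haeadggfagcdfgcdhegadhbadeadabcfh')
  34 → (25, 'hbadeadabcfh')
  35 → (20, 'hegadhbadeadabcfh')
  36 → (3, 'hhaeadggfagcdfgcdhegadhbadeadabcfh')

[32, 30, 27, 7, 23, 5, 12, 26, 33, 2, 0, 14, 18, 34, 31, 1, 28, 15, 8, 24, 19, 29, 6, 21, 11, 16, 35, 22, 13, 17, 10, 9, 36, 4, 25, 20, 3]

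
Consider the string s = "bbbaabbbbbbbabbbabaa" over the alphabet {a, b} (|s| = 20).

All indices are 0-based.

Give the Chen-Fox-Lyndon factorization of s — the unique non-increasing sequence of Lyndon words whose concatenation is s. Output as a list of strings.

emit factor 1: 'b' (i=0, period=1)
emit factor 2: 'b' (i=1, period=1)
emit factor 3: 'b' (i=2, period=1)
emit factor 4: 'aabbbbbbbabbbab' (i=3, period=15)
emit factor 5: 'a' (i=18, period=1)
emit factor 6: 'a' (i=19, period=1)

["b", "b", "b", "aabbbbbbbabbbab", "a", "a"]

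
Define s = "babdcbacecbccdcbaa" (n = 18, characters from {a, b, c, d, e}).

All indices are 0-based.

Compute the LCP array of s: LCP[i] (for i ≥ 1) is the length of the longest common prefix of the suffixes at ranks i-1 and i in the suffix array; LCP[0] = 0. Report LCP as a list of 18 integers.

[0, 1, 1, 1, 0, 2, 2, 1, 1, 0, 3, 2, 1, 1, 1, 0, 4, 0]

rank | idx | suffix
   0 |  17 | a
   1 |  16 | aa
   2 |   1 | abdcbacecbccdcbaa
   3 |   6 | acecbccdcbaa
   4 |  15 | baa
   5 |   0 | babdcbacecbccdcbaa
   6 |   5 | bacecbccdcbaa
   7 |  10 | bccdcbaa
   8 |   2 | bdcbacecbccdcbaa
   9 |  14 | cbaa
  10 |   4 | cbacecbccdcbaa
  11 |   9 | cbccdcbaa
  12 |  11 | ccdcbaa
  13 |  12 | cdcbaa
  14 |   7 | cecbccdcbaa
  15 |  13 | dcbaa
  16 |   3 | dcbacecbccdcbaa
  17 |   8 | ecbccdcbaa

SA = [17, 16, 1, 6, 15, 0, 5, 10, 2, 14, 4, 9, 11, 12, 7, 13, 3, 8]
[i] adj suffixes → lcp
  [1] 17/16 → 1 ('a')
  [2] 16/1 → 1 ('a')
  [3] 1/6 → 1 ('a')
  [4] 6/15 → 0 ('')
  [5] 15/0 → 2 ('ba')
  [6] 0/5 → 2 ('ba')
  [7] 5/10 → 1 ('b')
  [8] 10/2 → 1 ('b')
  [9] 2/14 → 0 ('')
  [10] 14/4 → 3 ('cba')
  [11] 4/9 → 2 ('cb')
  [12] 9/11 → 1 ('c')
  [13] 11/12 → 1 ('c')
  [14] 12/7 → 1 ('c')
  [15] 7/13 → 0 ('')
  [16] 13/3 → 4 ('dcba')
  [17] 3/8 → 0 ('')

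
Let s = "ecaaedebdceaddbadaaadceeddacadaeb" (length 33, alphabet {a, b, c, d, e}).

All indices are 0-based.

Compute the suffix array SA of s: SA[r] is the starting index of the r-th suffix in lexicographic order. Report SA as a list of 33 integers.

rank | idx | suffix
   0 |  17 | aaadceeddacadaeb
   1 |  18 | aadceeddacadaeb
   2 |   2 | aaedebdceaddbadaaadceeddacadaeb
   3 |  26 | acadaeb
   4 |  15 | adaaadceeddacadaeb
   5 |  28 | adaeb
   6 |  19 | adceeddacadaeb
   7 |  11 | addbadaaadceeddacadaeb
   8 |  30 | aeb
   9 |   3 | aedebdceaddbadaaadceeddacadaeb
  10 |  32 | b
  11 |  14 | badaaadceeddacadaeb
  12 |   7 | bdceaddbadaaadceeddacadaeb
  13 |   1 | caaedebdceaddbadaaadceeddacadaeb
  14 |  27 | cadaeb
  15 |   9 | ceaddbadaaadceeddacadaeb
  16 |  21 | ceeddacadaeb
  17 |  16 | daaadceeddacadaeb
  18 |  25 | dacadaeb
  19 |  29 | daeb
  20 |  13 | dbadaaadceeddacadaeb
  21 |   8 | dceaddbadaaadceeddacadaeb
  22 |  20 | dceeddacadaeb
  23 |  24 | ddacadaeb
  24 |  12 | ddbadaaadceeddacadaeb
  25 |   5 | debdceaddbadaaadceeddacadaeb
  26 |  10 | eaddbadaaadceeddacadaeb
  27 |  31 | eb
  28 |   6 | ebdceaddbadaaadceeddacadaeb
  29 |   0 | ecaaedebdceaddbadaaadceeddacadaeb
  30 |  23 | eddacadaeb
  31 |   4 | edebdceaddbadaaadceeddacadaeb
  32 |  22 | eeddacadaeb

[17, 18, 2, 26, 15, 28, 19, 11, 30, 3, 32, 14, 7, 1, 27, 9, 21, 16, 25, 29, 13, 8, 20, 24, 12, 5, 10, 31, 6, 0, 23, 4, 22]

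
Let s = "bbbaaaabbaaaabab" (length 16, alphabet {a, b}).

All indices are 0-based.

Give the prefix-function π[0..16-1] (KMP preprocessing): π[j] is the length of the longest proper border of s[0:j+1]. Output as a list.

[0, 1, 2, 0, 0, 0, 0, 1, 2, 0, 0, 0, 0, 1, 0, 1]

π[0] = 0
j=1 s[j]='b': π[1]=1 (border 'b')
j=2 s[j]='b': π[2]=2 (border 'bb')
j=3 s[j]='a': k: 2→1→0; π[3]=0 (border '')
j=4 s[j]='a': π[4]=0 (border '')
j=5 s[j]='a': π[5]=0 (border '')
j=6 s[j]='a': π[6]=0 (border '')
j=7 s[j]='b': π[7]=1 (border 'b')
j=8 s[j]='b': π[8]=2 (border 'bb')
j=9 s[j]='a': k: 2→1→0; π[9]=0 (border '')
j=10 s[j]='a': π[10]=0 (border '')
j=11 s[j]='a': π[11]=0 (border '')
j=12 s[j]='a': π[12]=0 (border '')
j=13 s[j]='b': π[13]=1 (border 'b')
j=14 s[j]='a': k: 1→0; π[14]=0 (border '')
j=15 s[j]='b': π[15]=1 (border 'b')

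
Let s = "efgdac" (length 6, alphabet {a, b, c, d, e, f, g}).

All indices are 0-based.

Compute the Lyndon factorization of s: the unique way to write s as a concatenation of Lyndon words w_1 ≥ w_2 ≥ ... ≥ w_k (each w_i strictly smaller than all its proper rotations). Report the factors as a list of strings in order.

emit factor 1: 'efg' (i=0, period=3)
emit factor 2: 'd' (i=3, period=1)
emit factor 3: 'ac' (i=4, period=2)

["efg", "d", "ac"]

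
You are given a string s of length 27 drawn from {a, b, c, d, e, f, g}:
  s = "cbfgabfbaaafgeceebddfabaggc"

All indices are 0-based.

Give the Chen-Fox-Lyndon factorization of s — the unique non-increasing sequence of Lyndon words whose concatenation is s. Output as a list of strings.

["c", "bfg", "abfb", "aaafgeceebddfabaggc"]

emit factor 1: 'c' (i=0, period=1)
emit factor 2: 'bfg' (i=1, period=3)
emit factor 3: 'abfb' (i=4, period=4)
emit factor 4: 'aaafgeceebddfabaggc' (i=8, period=19)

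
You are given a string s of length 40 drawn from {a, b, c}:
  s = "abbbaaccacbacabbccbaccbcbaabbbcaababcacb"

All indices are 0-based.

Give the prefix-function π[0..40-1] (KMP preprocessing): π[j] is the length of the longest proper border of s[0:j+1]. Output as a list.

π[0] = 0
j=1 s[j]='b': π[1]=0 (border '')
j=2 s[j]='b': π[2]=0 (border '')
j=3 s[j]='b': π[3]=0 (border '')
j=4 s[j]='a': π[4]=1 (border 'a')
j=5 s[j]='a': k: 1→0; π[5]=1 (border 'a')
j=6 s[j]='c': k: 1→0; π[6]=0 (border '')
j=7 s[j]='c': π[7]=0 (border '')
j=8 s[j]='a': π[8]=1 (border 'a')
j=9 s[j]='c': k: 1→0; π[9]=0 (border '')
j=10 s[j]='b': π[10]=0 (border '')
j=11 s[j]='a': π[11]=1 (border 'a')
j=12 s[j]='c': k: 1→0; π[12]=0 (border '')
j=13 s[j]='a': π[13]=1 (border 'a')
j=14 s[j]='b': π[14]=2 (border 'ab')
j=15 s[j]='b': π[15]=3 (border 'abb')
j=16 s[j]='c': k: 3→0; π[16]=0 (border '')
j=17 s[j]='c': π[17]=0 (border '')
j=18 s[j]='b': π[18]=0 (border '')
j=19 s[j]='a': π[19]=1 (border 'a')
j=20 s[j]='c': k: 1→0; π[20]=0 (border '')
j=21 s[j]='c': π[21]=0 (border '')
j=22 s[j]='b': π[22]=0 (border '')
j=23 s[j]='c': π[23]=0 (border '')
j=24 s[j]='b': π[24]=0 (border '')
j=25 s[j]='a': π[25]=1 (border 'a')
j=26 s[j]='a': k: 1→0; π[26]=1 (border 'a')
j=27 s[j]='b': π[27]=2 (border 'ab')
j=28 s[j]='b': π[28]=3 (border 'abb')
j=29 s[j]='b': π[29]=4 (border 'abbb')
j=30 s[j]='c': k: 4→0; π[30]=0 (border '')
j=31 s[j]='a': π[31]=1 (border 'a')
j=32 s[j]='a': k: 1→0; π[32]=1 (border 'a')
j=33 s[j]='b': π[33]=2 (border 'ab')
j=34 s[j]='a': k: 2→0; π[34]=1 (border 'a')
j=35 s[j]='b': π[35]=2 (border 'ab')
j=36 s[j]='c': k: 2→0; π[36]=0 (border '')
j=37 s[j]='a': π[37]=1 (border 'a')
j=38 s[j]='c': k: 1→0; π[38]=0 (border '')
j=39 s[j]='b': π[39]=0 (border '')

[0, 0, 0, 0, 1, 1, 0, 0, 1, 0, 0, 1, 0, 1, 2, 3, 0, 0, 0, 1, 0, 0, 0, 0, 0, 1, 1, 2, 3, 4, 0, 1, 1, 2, 1, 2, 0, 1, 0, 0]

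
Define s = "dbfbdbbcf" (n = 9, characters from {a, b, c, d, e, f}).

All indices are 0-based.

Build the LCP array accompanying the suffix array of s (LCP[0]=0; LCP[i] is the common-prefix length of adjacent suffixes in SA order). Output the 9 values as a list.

[0, 1, 1, 1, 0, 0, 2, 0, 1]

rank | idx | suffix
   0 |   5 | bbcf
   1 |   6 | bcf
   2 |   3 | bdbbcf
   3 |   1 | bfbdbbcf
   4 |   7 | cf
   5 |   4 | dbbcf
   6 |   0 | dbfbdbbcf
   7 |   8 | f
   8 |   2 | fbdbbcf

SA = [5, 6, 3, 1, 7, 4, 0, 8, 2]
[i] adj suffixes → lcp
  [1] 5/6 → 1 ('b')
  [2] 6/3 → 1 ('b')
  [3] 3/1 → 1 ('b')
  [4] 1/7 → 0 ('')
  [5] 7/4 → 0 ('')
  [6] 4/0 → 2 ('db')
  [7] 0/8 → 0 ('')
  [8] 8/2 → 1 ('f')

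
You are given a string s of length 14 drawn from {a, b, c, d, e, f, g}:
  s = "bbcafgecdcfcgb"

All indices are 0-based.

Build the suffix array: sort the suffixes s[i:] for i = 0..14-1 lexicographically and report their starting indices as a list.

sorted suffixes:
  #0 SA[0]=3  'afgecdcfcgb'
  #1 SA[1]=13  'b'
  #2 SA[2]=0  'bbcafgecdcfcgb'
  #3 SA[3]=1  'bcafgecdcfcgb'
  #4 SA[4]=2  'cafgecdcfcgb'
  #5 SA[5]=7  'cdcfcgb'
  #6 SA[6]=9  'cfcgb'
  #7 SA[7]=11  'cgb'
  #8 SA[8]=8  'dcfcgb'
  #9 SA[9]=6  'ecdcfcgb'
  #10 SA[10]=10  'fcgb'
  #11 SA[11]=4  'fgecdcfcgb'
  #12 SA[12]=12  'gb'
  #13 SA[13]=5  'gecdcfcgb'

[3, 13, 0, 1, 2, 7, 9, 11, 8, 6, 10, 4, 12, 5]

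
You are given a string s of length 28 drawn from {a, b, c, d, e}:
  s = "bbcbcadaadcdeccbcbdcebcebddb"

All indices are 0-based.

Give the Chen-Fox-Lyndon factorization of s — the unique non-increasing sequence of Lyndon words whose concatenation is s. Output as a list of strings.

["bbcbc", "ad", "aadcdeccbcbdcebcebddb"]

emit factor 1: 'bbcbc' (i=0, period=5)
emit factor 2: 'ad' (i=5, period=2)
emit factor 3: 'aadcdeccbcbdcebcebddb' (i=7, period=21)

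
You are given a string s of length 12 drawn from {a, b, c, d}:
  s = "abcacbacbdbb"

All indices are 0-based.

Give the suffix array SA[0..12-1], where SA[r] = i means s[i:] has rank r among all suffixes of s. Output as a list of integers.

[0, 3, 6, 11, 5, 10, 1, 8, 2, 4, 7, 9]

rank→(start, suffix):
  0 → (0, 'abcacbacbdbb')
  1 → (3, 'acbacbdbb')
  2 → (6, 'acbdbb')
  3 → (11, 'b')
  4 → (5, 'bacbdbb')
  5 → (10, 'bb')
  6 → (1, 'bcacbacbdbb')
  7 → (8, 'bdbb')
  8 → (2, 'cacbacbdbb')
  9 → (4, 'cbacbdbb')
  10 → (7, 'cbdbb')
  11 → (9, 'dbb')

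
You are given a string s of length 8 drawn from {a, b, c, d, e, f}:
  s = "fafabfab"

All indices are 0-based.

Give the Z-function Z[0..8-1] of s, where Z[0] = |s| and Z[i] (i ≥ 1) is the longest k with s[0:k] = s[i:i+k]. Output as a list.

[8, 0, 2, 0, 0, 2, 0, 0]

Z[0]=8
i=1: i≥r, start 0; Z[1]=0
i=2: i≥r, start 0; Z[2]=2 scan→box=[2,4)
i=3: min(r-i=1, Z[1]=0)=0; Z[3]=0
i=4: i≥r, start 0; Z[4]=0
i=5: i≥r, start 0; Z[5]=2 scan→box=[5,7)
i=6: min(r-i=1, Z[1]=0)=0; Z[6]=0
i=7: i≥r, start 0; Z[7]=0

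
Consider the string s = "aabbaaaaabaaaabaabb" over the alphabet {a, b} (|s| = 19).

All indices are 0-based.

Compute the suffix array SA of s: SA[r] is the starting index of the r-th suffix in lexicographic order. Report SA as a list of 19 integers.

sorted suffixes:
  #0 SA[0]=4  'aaaaabaaaabaabb'
  #1 SA[1]=5  'aaaabaaaabaabb'
  #2 SA[2]=10  'aaaabaabb'
  #3 SA[3]=6  'aaabaaaabaabb'
  #4 SA[4]=11  'aaabaabb'
  #5 SA[5]=7  'aabaaaabaabb'
  #6 SA[6]=12  'aabaabb'
  #7 SA[7]=15  'aabb'
  #8 SA[8]=0  'aabbaaaaabaaaabaabb'
  #9 SA[9]=8  'abaaaabaabb'
  #10 SA[10]=13  'abaabb'
  #11 SA[11]=16  'abb'
  #12 SA[12]=1  'abbaaaaabaaaabaabb'
  #13 SA[13]=18  'b'
  #14 SA[14]=3  'baaaaabaaaabaabb'
  #15 SA[15]=9  'baaaabaabb'
  #16 SA[16]=14  'baabb'
  #17 SA[17]=17  'bb'
  #18 SA[18]=2  'bbaaaaabaaaabaabb'

[4, 5, 10, 6, 11, 7, 12, 15, 0, 8, 13, 16, 1, 18, 3, 9, 14, 17, 2]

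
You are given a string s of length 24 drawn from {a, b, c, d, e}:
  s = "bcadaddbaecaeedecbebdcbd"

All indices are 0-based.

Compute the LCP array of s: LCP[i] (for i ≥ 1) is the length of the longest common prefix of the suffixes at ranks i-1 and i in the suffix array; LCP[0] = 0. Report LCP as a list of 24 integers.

[0, 2, 1, 2, 0, 1, 1, 2, 1, 0, 2, 1, 2, 0, 1, 1, 1, 1, 1, 0, 1, 2, 1, 1]

rank | idx | suffix
   0 |   2 | adaddbaecaeedecbebdcbd
   1 |   4 | addbaecaeedecbebdcbd
   2 |   8 | aecaeedecbebdcbd
   3 |  11 | aeedecbebdcbd
   4 |   7 | baecaeedecbebdcbd
   5 |   0 | bcadaddbaecaeedecbebdcbd
   6 |  22 | bd
   7 |  19 | bdcbd
   8 |  17 | bebdcbd
   9 |   1 | cadaddbaecaeedecbebdcbd
  10 |  10 | caeedecbebdcbd
  11 |  21 | cbd
  12 |  16 | cbebdcbd
  13 |  23 | d
  14 |   3 | daddbaecaeedecbebdcbd
  15 |   6 | dbaecaeedecbebdcbd
  16 |  20 | dcbd
  17 |   5 | ddbaecaeedecbebdcbd
  18 |  14 | decbebdcbd
  19 |  18 | ebdcbd
  20 |   9 | ecaeedecbebdcbd
  21 |  15 | ecbebdcbd
  22 |  13 | edecbebdcbd
  23 |  12 | eedecbebdcbd

SA = [2, 4, 8, 11, 7, 0, 22, 19, 17, 1, 10, 21, 16, 23, 3, 6, 20, 5, 14, 18, 9, 15, 13, 12]
[i] adj suffixes → lcp
  [1] 2/4 → 2 ('ad')
  [2] 4/8 → 1 ('a')
  [3] 8/11 → 2 ('ae')
  [4] 11/7 → 0 ('')
  [5] 7/0 → 1 ('b')
  [6] 0/22 → 1 ('b')
  [7] 22/19 → 2 ('bd')
  [8] 19/17 → 1 ('b')
  [9] 17/1 → 0 ('')
  [10] 1/10 → 2 ('ca')
  [11] 10/21 → 1 ('c')
  [12] 21/16 → 2 ('cb')
  [13] 16/23 → 0 ('')
  [14] 23/3 → 1 ('d')
  [15] 3/6 → 1 ('d')
  [16] 6/20 → 1 ('d')
  [17] 20/5 → 1 ('d')
  [18] 5/14 → 1 ('d')
  [19] 14/18 → 0 ('')
  [20] 18/9 → 1 ('e')
  [21] 9/15 → 2 ('ec')
  [22] 15/13 → 1 ('e')
  [23] 13/12 → 1 ('e')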